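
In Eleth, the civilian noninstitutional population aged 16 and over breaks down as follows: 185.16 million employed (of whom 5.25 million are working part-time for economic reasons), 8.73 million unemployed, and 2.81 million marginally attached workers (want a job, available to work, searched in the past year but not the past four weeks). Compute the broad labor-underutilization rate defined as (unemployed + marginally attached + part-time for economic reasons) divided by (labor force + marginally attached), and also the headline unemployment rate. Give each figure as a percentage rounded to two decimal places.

Broad underutilization rate ≈ 8.54%; headline unemployment rate ≈ 4.50%.

Labor force = 185.16 + 8.73 = 193.89 million.
Numerator = 8.73 + 2.81 + 5.25 = 16.79 million.
Denominator = 193.89 + 2.81 = 196.70 million.
Broad rate = 16.79 / 196.70 = 8.54%.
Headline unemployment rate = 8.73 / 193.89 = 4.50%.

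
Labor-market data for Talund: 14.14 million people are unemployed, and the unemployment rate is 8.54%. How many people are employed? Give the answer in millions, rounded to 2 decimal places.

Labor force = U / u = 14.14 / 0.0854 ≈ 165.57 million.
Employed = labor force − unemployed = 165.57 − 14.14 = 151.43 million.

About 151.43 million are employed.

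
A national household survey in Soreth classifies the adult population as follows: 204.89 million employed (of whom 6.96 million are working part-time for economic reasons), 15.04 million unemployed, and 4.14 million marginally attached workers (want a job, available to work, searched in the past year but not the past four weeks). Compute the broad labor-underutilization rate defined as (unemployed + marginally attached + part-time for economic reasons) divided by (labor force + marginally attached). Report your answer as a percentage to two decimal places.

Broad underutilization rate ≈ 11.67%.

Labor force = 204.89 + 15.04 = 219.93 million.
Numerator = 15.04 + 4.14 + 6.96 = 26.14 million.
Denominator = 219.93 + 4.14 = 224.07 million.
Broad rate = 26.14 / 224.07 = 11.67%.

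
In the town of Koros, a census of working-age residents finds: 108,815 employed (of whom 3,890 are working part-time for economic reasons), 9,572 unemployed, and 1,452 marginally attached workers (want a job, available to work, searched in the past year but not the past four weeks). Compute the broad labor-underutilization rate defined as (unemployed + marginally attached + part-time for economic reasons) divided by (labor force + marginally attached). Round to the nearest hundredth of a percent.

Broad underutilization rate ≈ 12.45%.

Labor force = 108,815 + 9,572 = 118,387.
Numerator = 9,572 + 1,452 + 3,890 = 14,914.
Denominator = 118,387 + 1,452 = 119,839.
Broad rate = 14,914 / 119,839 = 12.45%.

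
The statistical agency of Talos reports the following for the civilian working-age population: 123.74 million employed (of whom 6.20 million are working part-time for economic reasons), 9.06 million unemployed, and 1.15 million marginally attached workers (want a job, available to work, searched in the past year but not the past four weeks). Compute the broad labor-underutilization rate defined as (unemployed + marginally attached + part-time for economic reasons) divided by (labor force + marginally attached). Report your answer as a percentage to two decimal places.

Broad underutilization rate ≈ 12.25%.

Labor force = 123.74 + 9.06 = 132.80 million.
Numerator = 9.06 + 1.15 + 6.20 = 16.41 million.
Denominator = 132.80 + 1.15 = 133.95 million.
Broad rate = 16.41 / 133.95 = 12.25%.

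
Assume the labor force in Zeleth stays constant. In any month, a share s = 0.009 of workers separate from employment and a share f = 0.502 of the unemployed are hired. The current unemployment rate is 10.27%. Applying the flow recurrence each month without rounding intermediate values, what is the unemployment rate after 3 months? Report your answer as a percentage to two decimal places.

With a fixed labor force, u_{t+1} = u_t + s·(1−u_t) − f·u_t = u_t·(1−s−f) + s.
Here 1−s−f = 0.489 and s = 0.009.
u_1 = 0.102700 × 0.489 + 0.009 = 0.059220.
u_2 = 0.059220 × 0.489 + 0.009 = 0.037959.
u_3 = 0.037959 × 0.489 + 0.009 = 0.027562.

Unemployment rate after three months ≈ 2.76%.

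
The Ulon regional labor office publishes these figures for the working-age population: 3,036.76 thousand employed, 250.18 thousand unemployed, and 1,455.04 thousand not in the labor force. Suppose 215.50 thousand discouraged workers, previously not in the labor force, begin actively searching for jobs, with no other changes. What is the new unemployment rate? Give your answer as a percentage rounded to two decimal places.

New unemployment rate ≈ 13.30%.

Initially, labor force = 3,036.76 + 250.18 = 3,286.94 thousand, so u = 250.18/3,286.94 = 7.61%.
After the change, unemployed and labor force both rise by 215.50 → E = 3,036.76, U = 465.68, labor force = 3,502.44 thousand.
New unemployment rate = 465.68 / 3,502.44 = 13.30%.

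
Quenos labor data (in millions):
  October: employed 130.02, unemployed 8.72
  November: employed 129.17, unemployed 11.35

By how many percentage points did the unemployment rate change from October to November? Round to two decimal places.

The unemployment rate changed by +1.79 percentage points.

October: labor force = 130.02 + 8.72 = 138.74; u = 8.72/138.74 = 6.29%.
November: labor force = 129.17 + 11.35 = 140.52; u = 11.35/140.52 = 8.08%.
Change = 8.08% − 6.29% = +1.79 pp.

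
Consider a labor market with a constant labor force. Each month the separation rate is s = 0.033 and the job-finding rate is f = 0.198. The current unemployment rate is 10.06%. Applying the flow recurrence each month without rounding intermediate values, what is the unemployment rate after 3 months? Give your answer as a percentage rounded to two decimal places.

Unemployment rate after three months ≈ 12.36%.

With a fixed labor force, u_{t+1} = u_t + s·(1−u_t) − f·u_t = u_t·(1−s−f) + s.
Here 1−s−f = 0.769 and s = 0.033.
u_1 = 0.100600 × 0.769 + 0.033 = 0.110361.
u_2 = 0.110361 × 0.769 + 0.033 = 0.117868.
u_3 = 0.117868 × 0.769 + 0.033 = 0.123640.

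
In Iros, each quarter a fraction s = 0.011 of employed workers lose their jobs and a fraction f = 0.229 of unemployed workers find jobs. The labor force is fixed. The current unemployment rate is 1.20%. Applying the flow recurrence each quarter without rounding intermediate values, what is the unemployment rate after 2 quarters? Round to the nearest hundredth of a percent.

With a fixed labor force, u_{t+1} = u_t + s·(1−u_t) − f·u_t = u_t·(1−s−f) + s.
Here 1−s−f = 0.760 and s = 0.011.
u_1 = 0.012000 × 0.760 + 0.011 = 0.020120.
u_2 = 0.020120 × 0.760 + 0.011 = 0.026291.

Unemployment rate after two quarters ≈ 2.63%.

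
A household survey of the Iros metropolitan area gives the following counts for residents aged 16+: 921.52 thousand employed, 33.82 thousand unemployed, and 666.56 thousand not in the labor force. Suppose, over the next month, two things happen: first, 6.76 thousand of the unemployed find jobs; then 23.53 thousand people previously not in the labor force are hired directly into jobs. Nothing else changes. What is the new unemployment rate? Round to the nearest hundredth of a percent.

Initially, labor force = 921.52 + 33.82 = 955.34 thousand, so u = 33.82/955.34 = 3.54%.
After the first change, unemployed falls and employed rises by 6.76; labor force unchanged → E = 928.28, U = 27.06, labor force = 955.34 thousand.
After the second change, employed and labor force both rise by 23.53; unemployed unchanged → E = 951.81, U = 27.06, labor force = 978.87 thousand.
New unemployment rate = 27.06 / 978.87 = 2.76%.

New unemployment rate ≈ 2.76%.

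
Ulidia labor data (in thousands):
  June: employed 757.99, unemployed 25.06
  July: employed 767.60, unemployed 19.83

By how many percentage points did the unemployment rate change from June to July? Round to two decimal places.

The unemployment rate changed by −0.68 percentage points.

June: labor force = 757.99 + 25.06 = 783.05; u = 25.06/783.05 = 3.20%.
July: labor force = 767.60 + 19.83 = 787.43; u = 19.83/787.43 = 2.52%.
Change = 2.52% − 3.20% = −0.68 pp.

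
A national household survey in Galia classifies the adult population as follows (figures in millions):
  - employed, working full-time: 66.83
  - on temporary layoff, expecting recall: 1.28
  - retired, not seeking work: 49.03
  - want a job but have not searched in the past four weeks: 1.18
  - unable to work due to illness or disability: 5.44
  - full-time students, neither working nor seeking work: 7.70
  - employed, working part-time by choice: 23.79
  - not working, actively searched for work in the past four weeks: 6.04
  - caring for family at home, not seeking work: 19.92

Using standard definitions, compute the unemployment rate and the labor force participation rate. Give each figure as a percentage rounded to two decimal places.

Unemployment rate ≈ 7.47%; labor force participation rate ≈ 54.05%.

Employed = 66.83 + 23.79 = 90.62 million.
Unemployed = 1.28 + 6.04 = 7.32 million (jobless and actively searching, or on temporary layoff).
Labor force = 90.62 + 7.32 = 97.94 million.
Not in labor force = 49.03 + 1.18 + 5.44 + 7.70 + 19.92 = 83.27 million (those not working and not actively searching are outside the labor force — including those who want a job but have given up searching).
Civilian working-age population = 97.94 + 83.27 = 181.21 million.
Unemployment rate = 7.32 / 97.94 = 7.47%.
Labor force participation rate = 97.94 / 181.21 = 54.05%.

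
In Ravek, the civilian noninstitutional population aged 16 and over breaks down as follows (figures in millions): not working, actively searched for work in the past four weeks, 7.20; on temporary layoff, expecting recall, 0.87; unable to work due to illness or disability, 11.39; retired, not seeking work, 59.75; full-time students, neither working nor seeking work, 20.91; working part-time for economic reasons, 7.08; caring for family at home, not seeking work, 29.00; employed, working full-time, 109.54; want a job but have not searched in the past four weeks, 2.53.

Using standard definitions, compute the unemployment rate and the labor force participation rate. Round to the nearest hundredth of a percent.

Unemployment rate ≈ 6.47%; labor force participation rate ≈ 50.22%.

Employed = 7.08 + 109.54 = 116.62 million (anyone who worked, including part-time for economic reasons, counts as employed).
Unemployed = 7.20 + 0.87 = 8.07 million (jobless and actively searching, or on temporary layoff).
Labor force = 116.62 + 8.07 = 124.69 million.
Not in labor force = 11.39 + 59.75 + 20.91 + 29.00 + 2.53 = 123.58 million (those not working and not actively searching are outside the labor force — including those who want a job but have given up searching).
Civilian working-age population = 124.69 + 123.58 = 248.27 million.
Unemployment rate = 8.07 / 124.69 = 6.47%.
Labor force participation rate = 124.69 / 248.27 = 50.22%.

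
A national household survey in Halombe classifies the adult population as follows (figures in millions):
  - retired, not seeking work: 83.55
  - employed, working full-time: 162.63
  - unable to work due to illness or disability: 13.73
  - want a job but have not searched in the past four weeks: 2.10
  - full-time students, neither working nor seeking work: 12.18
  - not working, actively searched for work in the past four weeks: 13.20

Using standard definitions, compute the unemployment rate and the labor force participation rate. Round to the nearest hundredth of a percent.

Unemployment rate ≈ 7.51%; labor force participation rate ≈ 61.18%.

Employed = 162.63 million.
Unemployed = 13.20 million.
Labor force = 162.63 + 13.20 = 175.83 million.
Not in labor force = 83.55 + 13.73 + 2.10 + 12.18 = 111.56 million (those not working and not actively searching are outside the labor force — including those who want a job but have given up searching).
Civilian working-age population = 175.83 + 111.56 = 287.39 million.
Unemployment rate = 13.20 / 175.83 = 7.51%.
Labor force participation rate = 175.83 / 287.39 = 61.18%.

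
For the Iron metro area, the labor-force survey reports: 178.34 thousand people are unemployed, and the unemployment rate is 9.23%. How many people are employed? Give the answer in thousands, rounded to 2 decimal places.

Labor force = U / u = 178.34 / 0.0923 ≈ 1,932.18 thousand.
Employed = labor force − unemployed = 1,932.18 − 178.34 = 1,753.84 thousand.

About 1,753.84 thousand are employed.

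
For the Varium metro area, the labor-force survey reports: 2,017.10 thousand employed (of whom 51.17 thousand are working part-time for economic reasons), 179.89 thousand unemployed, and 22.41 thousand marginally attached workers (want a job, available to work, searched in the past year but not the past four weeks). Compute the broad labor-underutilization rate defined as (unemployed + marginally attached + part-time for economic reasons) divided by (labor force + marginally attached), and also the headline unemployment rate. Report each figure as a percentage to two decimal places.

Labor force = 2,017.10 + 179.89 = 2,196.99 thousand.
Numerator = 179.89 + 22.41 + 51.17 = 253.47 thousand.
Denominator = 2,196.99 + 22.41 = 2,219.40 thousand.
Broad rate = 253.47 / 2,219.40 = 11.42%.
Headline unemployment rate = 179.89 / 2,196.99 = 8.19%.

Broad underutilization rate ≈ 11.42%; headline unemployment rate ≈ 8.19%.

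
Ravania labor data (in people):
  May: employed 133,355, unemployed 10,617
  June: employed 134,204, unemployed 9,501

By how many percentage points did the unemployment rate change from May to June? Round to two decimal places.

May: labor force = 133,355 + 10,617 = 143,972; u = 10,617/143,972 = 7.37%.
June: labor force = 134,204 + 9,501 = 143,705; u = 9,501/143,705 = 6.61%.
Change = 6.61% − 7.37% = −0.76 pp.

The unemployment rate changed by −0.76 percentage points.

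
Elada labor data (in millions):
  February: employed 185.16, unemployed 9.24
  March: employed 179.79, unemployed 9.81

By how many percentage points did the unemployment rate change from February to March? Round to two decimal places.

The unemployment rate changed by +0.42 percentage points.

February: labor force = 185.16 + 9.24 = 194.40; u = 9.24/194.40 = 4.75%.
March: labor force = 179.79 + 9.81 = 189.60; u = 9.81/189.60 = 5.17%.
Change = 5.17% − 4.75% = +0.42 pp.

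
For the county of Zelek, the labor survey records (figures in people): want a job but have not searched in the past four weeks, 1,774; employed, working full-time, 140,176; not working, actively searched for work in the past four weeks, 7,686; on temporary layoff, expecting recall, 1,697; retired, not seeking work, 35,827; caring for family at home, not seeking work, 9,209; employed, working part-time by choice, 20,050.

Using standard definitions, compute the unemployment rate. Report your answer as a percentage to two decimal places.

Employed = 140,176 + 20,050 = 160,226.
Unemployed = 7,686 + 1,697 = 9,383 (jobless and actively searching, or on temporary layoff).
Labor force = 160,226 + 9,383 = 169,609.
Unemployment rate = 9,383 / 169,609 = 5.53%.

Unemployment rate ≈ 5.53%.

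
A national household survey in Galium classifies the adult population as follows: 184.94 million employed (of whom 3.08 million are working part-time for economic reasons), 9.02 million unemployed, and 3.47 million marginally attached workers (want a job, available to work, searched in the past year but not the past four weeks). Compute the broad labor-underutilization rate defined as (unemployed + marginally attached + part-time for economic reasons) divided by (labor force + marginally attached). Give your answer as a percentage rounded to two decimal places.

Labor force = 184.94 + 9.02 = 193.96 million.
Numerator = 9.02 + 3.47 + 3.08 = 15.57 million.
Denominator = 193.96 + 3.47 = 197.43 million.
Broad rate = 15.57 / 197.43 = 7.89%.

Broad underutilization rate ≈ 7.89%.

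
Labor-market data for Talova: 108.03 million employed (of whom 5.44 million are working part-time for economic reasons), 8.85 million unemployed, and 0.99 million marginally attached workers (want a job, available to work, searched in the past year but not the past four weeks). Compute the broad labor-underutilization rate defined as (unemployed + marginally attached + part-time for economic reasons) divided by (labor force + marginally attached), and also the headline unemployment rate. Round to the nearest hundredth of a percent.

Labor force = 108.03 + 8.85 = 116.88 million.
Numerator = 8.85 + 0.99 + 5.44 = 15.28 million.
Denominator = 116.88 + 0.99 = 117.87 million.
Broad rate = 15.28 / 117.87 = 12.96%.
Headline unemployment rate = 8.85 / 116.88 = 7.57%.

Broad underutilization rate ≈ 12.96%; headline unemployment rate ≈ 7.57%.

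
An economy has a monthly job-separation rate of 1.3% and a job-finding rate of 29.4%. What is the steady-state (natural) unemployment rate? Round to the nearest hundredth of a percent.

Steady-state unemployment rate ≈ 4.23%.

At steady state the flows balance: s·E = f·U, so U/(E+U) = s/(s+f).
u* = 1.3 / (1.3 + 29.4) = 1.3 / 30.70 = 4.23%.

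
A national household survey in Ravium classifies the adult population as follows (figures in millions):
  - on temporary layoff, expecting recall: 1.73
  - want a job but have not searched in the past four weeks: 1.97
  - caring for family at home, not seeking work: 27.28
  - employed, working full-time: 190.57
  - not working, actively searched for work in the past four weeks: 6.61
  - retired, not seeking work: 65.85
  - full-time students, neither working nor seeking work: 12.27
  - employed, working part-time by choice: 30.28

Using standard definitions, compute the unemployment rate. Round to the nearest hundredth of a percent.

Employed = 190.57 + 30.28 = 220.85 million.
Unemployed = 1.73 + 6.61 = 8.34 million (jobless and actively searching, or on temporary layoff).
Labor force = 220.85 + 8.34 = 229.19 million.
Unemployment rate = 8.34 / 229.19 = 3.64%.

Unemployment rate ≈ 3.64%.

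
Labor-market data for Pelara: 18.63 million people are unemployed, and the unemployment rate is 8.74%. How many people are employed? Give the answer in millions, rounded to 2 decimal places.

Labor force = U / u = 18.63 / 0.0874 ≈ 213.16 million.
Employed = labor force − unemployed = 213.16 − 18.63 = 194.53 million.

About 194.53 million are employed.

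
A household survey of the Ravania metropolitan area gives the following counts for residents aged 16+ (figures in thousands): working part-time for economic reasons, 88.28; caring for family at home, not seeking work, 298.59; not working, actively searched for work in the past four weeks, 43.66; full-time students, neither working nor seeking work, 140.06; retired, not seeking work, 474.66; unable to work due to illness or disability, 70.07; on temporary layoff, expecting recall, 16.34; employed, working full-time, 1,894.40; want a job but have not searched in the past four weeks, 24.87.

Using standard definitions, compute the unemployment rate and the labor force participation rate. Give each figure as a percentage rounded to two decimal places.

Employed = 88.28 + 1,894.40 = 1,982.68 thousand (anyone who worked, including part-time for economic reasons, counts as employed).
Unemployed = 43.66 + 16.34 = 60.00 thousand (jobless and actively searching, or on temporary layoff).
Labor force = 1,982.68 + 60.00 = 2,042.68 thousand.
Not in labor force = 298.59 + 140.06 + 474.66 + 70.07 + 24.87 = 1,008.25 thousand (those not working and not actively searching are outside the labor force — including those who want a job but have given up searching).
Civilian working-age population = 2,042.68 + 1,008.25 = 3,050.93 thousand.
Unemployment rate = 60.00 / 2,042.68 = 2.94%.
Labor force participation rate = 2,042.68 / 3,050.93 = 66.95%.

Unemployment rate ≈ 2.94%; labor force participation rate ≈ 66.95%.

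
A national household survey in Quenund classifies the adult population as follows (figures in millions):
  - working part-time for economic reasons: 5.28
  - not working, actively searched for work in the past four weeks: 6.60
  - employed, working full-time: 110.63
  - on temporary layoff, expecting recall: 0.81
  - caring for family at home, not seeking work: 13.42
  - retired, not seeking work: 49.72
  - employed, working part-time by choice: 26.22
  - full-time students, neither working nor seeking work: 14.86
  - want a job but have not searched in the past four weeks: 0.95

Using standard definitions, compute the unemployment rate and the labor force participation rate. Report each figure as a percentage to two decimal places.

Unemployment rate ≈ 4.96%; labor force participation rate ≈ 65.45%.

Employed = 5.28 + 110.63 + 26.22 = 142.13 million (anyone who worked, including part-time for economic reasons, counts as employed).
Unemployed = 6.60 + 0.81 = 7.41 million (jobless and actively searching, or on temporary layoff).
Labor force = 142.13 + 7.41 = 149.54 million.
Not in labor force = 13.42 + 49.72 + 14.86 + 0.95 = 78.95 million (those not working and not actively searching are outside the labor force — including those who want a job but have given up searching).
Civilian working-age population = 149.54 + 78.95 = 228.49 million.
Unemployment rate = 7.41 / 149.54 = 4.96%.
Labor force participation rate = 149.54 / 228.49 = 65.45%.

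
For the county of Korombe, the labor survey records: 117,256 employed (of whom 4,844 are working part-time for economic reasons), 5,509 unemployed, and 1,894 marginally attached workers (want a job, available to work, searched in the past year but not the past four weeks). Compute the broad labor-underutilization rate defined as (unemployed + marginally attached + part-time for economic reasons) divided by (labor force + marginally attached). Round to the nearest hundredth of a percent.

Labor force = 117,256 + 5,509 = 122,765.
Numerator = 5,509 + 1,894 + 4,844 = 12,247.
Denominator = 122,765 + 1,894 = 124,659.
Broad rate = 12,247 / 124,659 = 9.82%.

Broad underutilization rate ≈ 9.82%.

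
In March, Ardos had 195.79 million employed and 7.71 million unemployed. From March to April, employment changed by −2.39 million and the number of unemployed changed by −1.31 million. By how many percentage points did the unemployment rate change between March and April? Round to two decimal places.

The unemployment rate changed by −0.59 percentage points.

March: labor force = 195.79 + 7.71 = 203.50; u = 7.71/203.50 = 3.79%.
April: labor force = 193.40 + 6.40 = 199.80; u = 6.40/199.80 = 3.20%.
Change = 3.20% − 3.79% = −0.59 pp.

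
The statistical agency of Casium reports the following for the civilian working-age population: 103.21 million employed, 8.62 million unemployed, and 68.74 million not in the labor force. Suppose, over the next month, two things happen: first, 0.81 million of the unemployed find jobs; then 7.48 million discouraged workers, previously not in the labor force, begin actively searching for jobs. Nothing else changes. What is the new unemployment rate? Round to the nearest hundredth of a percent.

Initially, labor force = 103.21 + 8.62 = 111.83 million, so u = 8.62/111.83 = 7.71%.
After the first change, unemployed falls and employed rises by 0.81; labor force unchanged → E = 104.02, U = 7.81, labor force = 111.83 million.
After the second change, unemployed and labor force both rise by 7.48 → E = 104.02, U = 15.29, labor force = 119.31 million.
New unemployment rate = 15.29 / 119.31 = 12.82%.

New unemployment rate ≈ 12.82%.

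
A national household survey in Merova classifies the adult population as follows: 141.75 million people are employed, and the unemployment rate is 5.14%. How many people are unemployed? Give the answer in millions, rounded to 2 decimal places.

Let U be the number unemployed. The labor force is E + U, and U/(E+U) = 0.0514.
So U = 0.0514 × 141.75 / (1 − 0.0514) = 7.2859 / 0.9486 ≈ 7.68 million.

About 7.68 million are unemployed.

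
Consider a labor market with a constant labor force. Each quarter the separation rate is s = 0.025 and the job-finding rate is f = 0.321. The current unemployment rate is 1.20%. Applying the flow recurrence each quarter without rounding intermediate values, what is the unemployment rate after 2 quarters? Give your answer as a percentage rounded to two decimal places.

Unemployment rate after two quarters ≈ 4.65%.

With a fixed labor force, u_{t+1} = u_t + s·(1−u_t) − f·u_t = u_t·(1−s−f) + s.
Here 1−s−f = 0.654 and s = 0.025.
u_1 = 0.012000 × 0.654 + 0.025 = 0.032848.
u_2 = 0.032848 × 0.654 + 0.025 = 0.046483.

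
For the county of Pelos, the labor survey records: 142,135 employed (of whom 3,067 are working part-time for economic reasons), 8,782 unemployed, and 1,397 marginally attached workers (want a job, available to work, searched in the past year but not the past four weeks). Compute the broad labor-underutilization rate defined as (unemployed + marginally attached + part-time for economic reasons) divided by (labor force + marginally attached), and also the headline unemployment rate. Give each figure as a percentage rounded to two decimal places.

Broad underutilization rate ≈ 8.70%; headline unemployment rate ≈ 5.82%.

Labor force = 142,135 + 8,782 = 150,917.
Numerator = 8,782 + 1,397 + 3,067 = 13,246.
Denominator = 150,917 + 1,397 = 152,314.
Broad rate = 13,246 / 152,314 = 8.70%.
Headline unemployment rate = 8,782 / 150,917 = 5.82%.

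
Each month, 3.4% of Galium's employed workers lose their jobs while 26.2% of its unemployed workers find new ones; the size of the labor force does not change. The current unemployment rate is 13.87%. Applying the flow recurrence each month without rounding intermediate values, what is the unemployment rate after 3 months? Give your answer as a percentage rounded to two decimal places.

With a fixed labor force, u_{t+1} = u_t + s·(1−u_t) − f·u_t = u_t·(1−s−f) + s.
Here 1−s−f = 0.704 and s = 0.034.
u_1 = 0.138700 × 0.704 + 0.034 = 0.131645.
u_2 = 0.131645 × 0.704 + 0.034 = 0.126678.
u_3 = 0.126678 × 0.704 + 0.034 = 0.123181.

Unemployment rate after three months ≈ 12.32%.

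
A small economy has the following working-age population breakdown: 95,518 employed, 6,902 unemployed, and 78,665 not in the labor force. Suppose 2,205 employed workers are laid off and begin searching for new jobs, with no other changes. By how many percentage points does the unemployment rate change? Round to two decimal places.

Initially, labor force = 95,518 + 6,902 = 102,420, so u = 6,902/102,420 = 6.74%.
After the change, employed falls and unemployed rises by 2,205; labor force unchanged → E = 93,313, U = 9,107, labor force = 102,420.
New unemployment rate = 9,107 / 102,420 = 8.89%.
Change = 8.89% − 6.74% = +2.15 percentage points.

The unemployment rate changes by +2.15 percentage points.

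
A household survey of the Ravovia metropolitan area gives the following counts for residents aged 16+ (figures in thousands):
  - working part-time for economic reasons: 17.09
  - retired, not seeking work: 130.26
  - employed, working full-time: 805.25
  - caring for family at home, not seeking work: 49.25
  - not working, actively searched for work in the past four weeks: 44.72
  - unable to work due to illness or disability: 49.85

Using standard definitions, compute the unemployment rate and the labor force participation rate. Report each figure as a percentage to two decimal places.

Employed = 17.09 + 805.25 = 822.34 thousand (anyone who worked, including part-time for economic reasons, counts as employed).
Unemployed = 44.72 thousand.
Labor force = 822.34 + 44.72 = 867.06 thousand.
Not in labor force = 130.26 + 49.25 + 49.85 = 229.36 thousand (those not working and not actively searching are outside the labor force).
Civilian working-age population = 867.06 + 229.36 = 1,096.42 thousand.
Unemployment rate = 44.72 / 867.06 = 5.16%.
Labor force participation rate = 867.06 / 1,096.42 = 79.08%.

Unemployment rate ≈ 5.16%; labor force participation rate ≈ 79.08%.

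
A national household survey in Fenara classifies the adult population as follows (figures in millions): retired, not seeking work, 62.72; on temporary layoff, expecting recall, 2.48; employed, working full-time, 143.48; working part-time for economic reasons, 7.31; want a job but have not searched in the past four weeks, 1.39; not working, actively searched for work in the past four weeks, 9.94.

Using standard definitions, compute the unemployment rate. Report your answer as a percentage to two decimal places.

Employed = 143.48 + 7.31 = 150.79 million (anyone who worked, including part-time for economic reasons, counts as employed).
Unemployed = 2.48 + 9.94 = 12.42 million (jobless and actively searching, or on temporary layoff).
Labor force = 150.79 + 12.42 = 163.21 million.
Unemployment rate = 12.42 / 163.21 = 7.61%.

Unemployment rate ≈ 7.61%.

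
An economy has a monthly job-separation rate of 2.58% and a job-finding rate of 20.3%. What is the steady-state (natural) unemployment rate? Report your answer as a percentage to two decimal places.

Steady-state unemployment rate ≈ 11.28%.

At steady state the flows balance: s·E = f·U, so U/(E+U) = s/(s+f).
u* = 2.58 / (2.58 + 20.3) = 2.58 / 22.88 = 11.28%.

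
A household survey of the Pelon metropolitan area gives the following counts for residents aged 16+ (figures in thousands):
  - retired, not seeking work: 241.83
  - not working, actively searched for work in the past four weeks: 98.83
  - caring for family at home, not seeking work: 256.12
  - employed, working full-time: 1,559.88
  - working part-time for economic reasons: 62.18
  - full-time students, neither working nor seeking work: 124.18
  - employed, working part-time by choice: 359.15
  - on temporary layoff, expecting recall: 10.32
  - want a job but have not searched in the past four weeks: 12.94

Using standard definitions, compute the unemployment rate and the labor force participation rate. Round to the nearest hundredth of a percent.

Unemployment rate ≈ 5.22%; labor force participation rate ≈ 76.70%.

Employed = 1,559.88 + 62.18 + 359.15 = 1,981.21 thousand (anyone who worked, including part-time for economic reasons, counts as employed).
Unemployed = 98.83 + 10.32 = 109.15 thousand (jobless and actively searching, or on temporary layoff).
Labor force = 1,981.21 + 109.15 = 2,090.36 thousand.
Not in labor force = 241.83 + 256.12 + 124.18 + 12.94 = 635.07 thousand (those not working and not actively searching are outside the labor force — including those who want a job but have given up searching).
Civilian working-age population = 2,090.36 + 635.07 = 2,725.43 thousand.
Unemployment rate = 109.15 / 2,090.36 = 5.22%.
Labor force participation rate = 2,090.36 / 2,725.43 = 76.70%.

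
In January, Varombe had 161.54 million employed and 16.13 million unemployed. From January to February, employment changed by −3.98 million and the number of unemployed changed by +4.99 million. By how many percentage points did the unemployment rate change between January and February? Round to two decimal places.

The unemployment rate changed by +2.74 percentage points.

January: labor force = 161.54 + 16.13 = 177.67; u = 16.13/177.67 = 9.08%.
February: labor force = 157.56 + 21.12 = 178.68; u = 21.12/178.68 = 11.82%.
Change = 11.82% − 9.08% = +2.74 pp.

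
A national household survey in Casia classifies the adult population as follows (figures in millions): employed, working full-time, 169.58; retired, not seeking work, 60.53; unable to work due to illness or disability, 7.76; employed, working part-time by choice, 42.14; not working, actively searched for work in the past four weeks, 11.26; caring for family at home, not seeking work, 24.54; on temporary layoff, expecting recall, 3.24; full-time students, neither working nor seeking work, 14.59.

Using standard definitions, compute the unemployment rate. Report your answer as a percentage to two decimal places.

Employed = 169.58 + 42.14 = 211.72 million.
Unemployed = 11.26 + 3.24 = 14.50 million (jobless and actively searching, or on temporary layoff).
Labor force = 211.72 + 14.50 = 226.22 million.
Unemployment rate = 14.50 / 226.22 = 6.41%.

Unemployment rate ≈ 6.41%.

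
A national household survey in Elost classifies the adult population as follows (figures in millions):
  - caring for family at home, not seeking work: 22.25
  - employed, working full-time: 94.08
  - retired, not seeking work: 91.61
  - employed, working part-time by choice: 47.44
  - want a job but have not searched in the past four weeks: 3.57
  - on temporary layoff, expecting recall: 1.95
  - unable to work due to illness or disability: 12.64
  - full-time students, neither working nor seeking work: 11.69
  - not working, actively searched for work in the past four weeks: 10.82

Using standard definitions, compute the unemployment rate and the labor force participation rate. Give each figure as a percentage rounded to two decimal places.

Unemployment rate ≈ 8.28%; labor force participation rate ≈ 52.12%.

Employed = 94.08 + 47.44 = 141.52 million.
Unemployed = 1.95 + 10.82 = 12.77 million (jobless and actively searching, or on temporary layoff).
Labor force = 141.52 + 12.77 = 154.29 million.
Not in labor force = 22.25 + 91.61 + 3.57 + 12.64 + 11.69 = 141.76 million (those not working and not actively searching are outside the labor force — including those who want a job but have given up searching).
Civilian working-age population = 154.29 + 141.76 = 296.05 million.
Unemployment rate = 12.77 / 154.29 = 8.28%.
Labor force participation rate = 154.29 / 296.05 = 52.12%.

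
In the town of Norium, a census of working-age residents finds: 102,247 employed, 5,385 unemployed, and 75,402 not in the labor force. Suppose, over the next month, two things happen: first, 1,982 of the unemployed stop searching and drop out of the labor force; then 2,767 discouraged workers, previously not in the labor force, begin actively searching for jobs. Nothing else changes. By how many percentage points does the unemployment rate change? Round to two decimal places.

Initially, labor force = 102,247 + 5,385 = 107,632, so u = 5,385/107,632 = 5.00%.
After the first change, unemployed and labor force both fall by 1,982 → E = 102,247, U = 3,403, labor force = 105,650.
After the second change, unemployed and labor force both rise by 2,767 → E = 102,247, U = 6,170, labor force = 108,417.
New unemployment rate = 6,170 / 108,417 = 5.69%.
Change = 5.69% − 5.00% = +0.69 percentage points.

The unemployment rate changes by +0.69 percentage points.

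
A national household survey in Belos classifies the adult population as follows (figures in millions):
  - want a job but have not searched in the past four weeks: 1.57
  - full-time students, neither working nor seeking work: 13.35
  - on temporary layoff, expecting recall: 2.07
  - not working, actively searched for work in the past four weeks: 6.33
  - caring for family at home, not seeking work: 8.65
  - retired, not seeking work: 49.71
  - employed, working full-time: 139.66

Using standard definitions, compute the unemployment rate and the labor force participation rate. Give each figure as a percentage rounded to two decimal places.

Unemployment rate ≈ 5.67%; labor force participation rate ≈ 66.89%.

Employed = 139.66 million.
Unemployed = 2.07 + 6.33 = 8.40 million (jobless and actively searching, or on temporary layoff).
Labor force = 139.66 + 8.40 = 148.06 million.
Not in labor force = 1.57 + 13.35 + 8.65 + 49.71 = 73.28 million (those not working and not actively searching are outside the labor force — including those who want a job but have given up searching).
Civilian working-age population = 148.06 + 73.28 = 221.34 million.
Unemployment rate = 8.40 / 148.06 = 5.67%.
Labor force participation rate = 148.06 / 221.34 = 66.89%.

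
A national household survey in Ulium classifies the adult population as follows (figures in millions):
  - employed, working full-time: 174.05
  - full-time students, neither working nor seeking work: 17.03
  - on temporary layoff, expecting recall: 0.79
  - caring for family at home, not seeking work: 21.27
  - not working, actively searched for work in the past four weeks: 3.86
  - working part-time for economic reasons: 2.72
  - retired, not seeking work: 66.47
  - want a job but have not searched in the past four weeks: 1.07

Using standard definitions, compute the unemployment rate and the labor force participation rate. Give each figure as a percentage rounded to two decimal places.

Unemployment rate ≈ 2.56%; labor force participation rate ≈ 63.16%.

Employed = 174.05 + 2.72 = 176.77 million (anyone who worked, including part-time for economic reasons, counts as employed).
Unemployed = 0.79 + 3.86 = 4.65 million (jobless and actively searching, or on temporary layoff).
Labor force = 176.77 + 4.65 = 181.42 million.
Not in labor force = 17.03 + 21.27 + 66.47 + 1.07 = 105.84 million (those not working and not actively searching are outside the labor force — including those who want a job but have given up searching).
Civilian working-age population = 181.42 + 105.84 = 287.26 million.
Unemployment rate = 4.65 / 181.42 = 2.56%.
Labor force participation rate = 181.42 / 287.26 = 63.16%.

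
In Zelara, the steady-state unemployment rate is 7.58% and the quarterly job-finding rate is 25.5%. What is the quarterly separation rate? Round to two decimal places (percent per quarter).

From u* = s/(s+f): s = u·f/(1−u).
s = 0.0758 × 25.5 / (1 − 0.0758) = 1.9329 / 0.9242 ≈ 2.09% per quarter.

Separation rate ≈ 2.09% per quarter.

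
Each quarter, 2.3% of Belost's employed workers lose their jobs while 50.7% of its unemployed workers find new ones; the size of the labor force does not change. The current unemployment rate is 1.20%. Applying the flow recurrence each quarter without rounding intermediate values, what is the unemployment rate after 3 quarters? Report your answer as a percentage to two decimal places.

With a fixed labor force, u_{t+1} = u_t + s·(1−u_t) − f·u_t = u_t·(1−s−f) + s.
Here 1−s−f = 0.470 and s = 0.023.
u_1 = 0.012000 × 0.470 + 0.023 = 0.028640.
u_2 = 0.028640 × 0.470 + 0.023 = 0.036461.
u_3 = 0.036461 × 0.470 + 0.023 = 0.040137.

Unemployment rate after three quarters ≈ 4.01%.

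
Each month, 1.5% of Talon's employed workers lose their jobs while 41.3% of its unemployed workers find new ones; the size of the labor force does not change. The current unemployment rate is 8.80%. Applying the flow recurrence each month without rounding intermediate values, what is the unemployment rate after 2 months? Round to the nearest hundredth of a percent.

With a fixed labor force, u_{t+1} = u_t + s·(1−u_t) − f·u_t = u_t·(1−s−f) + s.
Here 1−s−f = 0.572 and s = 0.015.
u_1 = 0.088000 × 0.572 + 0.015 = 0.065336.
u_2 = 0.065336 × 0.572 + 0.015 = 0.052372.

Unemployment rate after two months ≈ 5.24%.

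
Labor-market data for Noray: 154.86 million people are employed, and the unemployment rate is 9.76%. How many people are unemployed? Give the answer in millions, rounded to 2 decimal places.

Let U be the number unemployed. The labor force is E + U, and U/(E+U) = 0.0976.
So U = 0.0976 × 154.86 / (1 − 0.0976) = 15.1143 / 0.9024 ≈ 16.75 million.

About 16.75 million are unemployed.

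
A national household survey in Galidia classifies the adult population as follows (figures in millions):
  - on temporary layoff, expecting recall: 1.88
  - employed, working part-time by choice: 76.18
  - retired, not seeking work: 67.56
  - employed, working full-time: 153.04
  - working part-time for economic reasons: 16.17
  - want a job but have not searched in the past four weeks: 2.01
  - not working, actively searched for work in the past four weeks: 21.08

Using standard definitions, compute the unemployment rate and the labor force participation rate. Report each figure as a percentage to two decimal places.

Employed = 76.18 + 153.04 + 16.17 = 245.39 million (anyone who worked, including part-time for economic reasons, counts as employed).
Unemployed = 1.88 + 21.08 = 22.96 million (jobless and actively searching, or on temporary layoff).
Labor force = 245.39 + 22.96 = 268.35 million.
Not in labor force = 67.56 + 2.01 = 69.57 million (those not working and not actively searching are outside the labor force — including those who want a job but have given up searching).
Civilian working-age population = 268.35 + 69.57 = 337.92 million.
Unemployment rate = 22.96 / 268.35 = 8.56%.
Labor force participation rate = 268.35 / 337.92 = 79.41%.

Unemployment rate ≈ 8.56%; labor force participation rate ≈ 79.41%.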